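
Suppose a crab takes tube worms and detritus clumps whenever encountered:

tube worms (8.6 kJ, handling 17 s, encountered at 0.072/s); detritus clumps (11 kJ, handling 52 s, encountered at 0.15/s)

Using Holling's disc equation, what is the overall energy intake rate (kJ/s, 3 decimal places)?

R = (0.072×8.6 + 0.15×11) / (1 + 0.072×17 + 0.15×52) = 2.269/10.02 = 0.2264 kJ/s.

0.226 kJ/s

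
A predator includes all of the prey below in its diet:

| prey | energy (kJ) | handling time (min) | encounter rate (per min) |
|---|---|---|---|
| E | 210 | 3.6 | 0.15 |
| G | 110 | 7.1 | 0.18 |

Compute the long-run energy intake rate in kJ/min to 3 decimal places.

Energy encountered per unit search time: 0.15×210 + 0.18×110 = 51.3 kJ/min.
Handling time per unit search time: 0.15×3.6 + 0.18×7.1 = 1.818.
Rate = 51.3/(1 + 1.818) = 18.2 kJ/min.

18.204 kJ/min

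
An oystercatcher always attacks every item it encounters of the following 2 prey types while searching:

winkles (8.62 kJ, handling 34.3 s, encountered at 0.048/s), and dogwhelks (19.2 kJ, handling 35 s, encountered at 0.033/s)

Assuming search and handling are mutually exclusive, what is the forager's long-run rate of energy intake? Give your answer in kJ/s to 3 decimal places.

0.276 kJ/s

R = (0.048×8.62 + 0.033×19.2) / (1 + 0.048×34.3 + 0.033×35) = 1.047/3.801 = 0.2755 kJ/s.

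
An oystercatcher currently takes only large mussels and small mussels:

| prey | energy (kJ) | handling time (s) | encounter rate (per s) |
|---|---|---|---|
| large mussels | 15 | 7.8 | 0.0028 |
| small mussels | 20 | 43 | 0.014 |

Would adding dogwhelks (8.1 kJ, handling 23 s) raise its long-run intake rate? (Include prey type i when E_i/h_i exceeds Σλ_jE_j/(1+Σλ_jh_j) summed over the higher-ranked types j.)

Yes

On large mussels and small mussels alone, R = ΣλE/(1+Σλh) = 0.322/1.624 = 0.1983 kJ/s.
Profitability of dogwhelks: 8.1/23 = 0.3522 kJ/s.
Since 0.3522 > R, including dogwhelks increases the long-run rate.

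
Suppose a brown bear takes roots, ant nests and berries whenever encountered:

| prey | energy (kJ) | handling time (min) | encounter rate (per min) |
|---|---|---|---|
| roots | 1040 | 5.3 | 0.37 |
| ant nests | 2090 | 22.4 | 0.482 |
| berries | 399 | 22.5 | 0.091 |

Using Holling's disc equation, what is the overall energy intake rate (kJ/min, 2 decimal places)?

R = (0.37×1040 + 0.482×2090 + 0.091×399) / (1 + 0.37×5.3 + 0.482×22.4 + 0.091×22.5) = 1428/15.81 = 90.38 kJ/min.

90.38 kJ/min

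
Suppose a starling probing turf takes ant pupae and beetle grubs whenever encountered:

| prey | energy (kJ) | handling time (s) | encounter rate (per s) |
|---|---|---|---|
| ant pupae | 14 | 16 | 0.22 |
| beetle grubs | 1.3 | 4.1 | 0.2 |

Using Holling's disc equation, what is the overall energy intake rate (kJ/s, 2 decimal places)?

Energy encountered per unit search time: 0.22×14 + 0.2×1.3 = 3.34 kJ/s.
Handling time per unit search time: 0.22×16 + 0.2×4.1 = 4.34.
Rate = 3.34/(1 + 4.34) = 0.6255 kJ/s.

0.63 kJ/s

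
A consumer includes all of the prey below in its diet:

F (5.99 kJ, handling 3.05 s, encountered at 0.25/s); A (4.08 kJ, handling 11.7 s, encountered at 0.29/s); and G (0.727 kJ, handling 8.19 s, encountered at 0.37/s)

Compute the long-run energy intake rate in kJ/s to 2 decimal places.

R = (0.25×5.99 + 0.29×4.08 + 0.37×0.727) / (1 + 0.25×3.05 + 0.29×11.7 + 0.37×8.19) = 2.95/8.186 = 0.3603 kJ/s.

0.36 kJ/s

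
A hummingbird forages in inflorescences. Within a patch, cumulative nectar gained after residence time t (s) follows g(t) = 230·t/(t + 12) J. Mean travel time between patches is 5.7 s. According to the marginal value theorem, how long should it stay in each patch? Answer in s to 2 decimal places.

8.27 s

By the marginal value theorem, leave when the instantaneous gain rate g'(t) equals the habitat-wide average g(t)/(T + t).
g'(t) = 230·12/(t + 12)². Setting 230·12/(t+12)² = 230t/[(t+12)(5.7+t)] gives 12(5.7+t) = t(t+12), so t² = 12×5.7 = 68.4.
t* = √68.4 = 8.27 s.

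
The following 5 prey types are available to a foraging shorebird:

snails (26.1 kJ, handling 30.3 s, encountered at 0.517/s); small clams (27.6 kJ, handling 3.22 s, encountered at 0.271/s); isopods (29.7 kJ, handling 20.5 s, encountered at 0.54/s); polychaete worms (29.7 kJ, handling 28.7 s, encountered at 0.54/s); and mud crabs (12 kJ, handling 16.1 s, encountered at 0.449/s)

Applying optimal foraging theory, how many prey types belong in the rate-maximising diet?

1

E/h in descending order: small clams 8.57, isopods 1.45, polychaete worms 1.03, snails 0.861, mud crabs 0.745 kJ/s. The optimal diet is the largest prefix of this list for which every included type satisfies E_i/h_i > R on the types above it.
Rate on top 1: 3.994. isopods: 1.45 < 3.994 → exclude; stop.
Optimal diet: small clams — 1 of 5 types.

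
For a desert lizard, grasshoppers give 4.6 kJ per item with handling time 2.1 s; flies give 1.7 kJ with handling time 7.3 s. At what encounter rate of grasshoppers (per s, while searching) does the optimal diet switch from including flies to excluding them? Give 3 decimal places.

0.057 per s

Drop flies once their profitability E₂/h₂ falls below the rate achievable on grasshoppers alone: E₂/h₂ = λE₁/(1 + λh₁).
Solve for λ: λE₁h₂ = E₂(1 + λh₁) → λ(E₁h₂ − E₂h₁) = E₂ → λ = E₂/(E₁h₂ − E₂h₁).
λ = 1.7/(4.6×7.3 − 1.7×2.1) = 1.7/30.01 = 0.05665 per s.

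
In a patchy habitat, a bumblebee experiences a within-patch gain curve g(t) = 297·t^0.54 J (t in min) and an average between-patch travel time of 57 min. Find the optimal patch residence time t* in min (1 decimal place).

66.9 min

Optimal t* satisfies g'(t*) = g(t*)/(T + t*).
g'(t) = 0.54·297·t^-0.46. Setting 0.54·297·t^-0.46 = 297·t^0.54/(57+t) gives 0.54(57+t) = t, so 0.46·t = 0.54×57.
t* = 0.54×57/0.46 = 66.91 min.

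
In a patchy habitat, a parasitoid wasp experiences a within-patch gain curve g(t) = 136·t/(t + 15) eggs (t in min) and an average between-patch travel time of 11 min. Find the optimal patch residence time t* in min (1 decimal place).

Optimal t* satisfies g'(t*) = g(t*)/(T + t*).
g'(t) = 136·15/(t + 15)². Setting 136·15/(t+15)² = 136t/[(t+15)(11+t)] gives 15(11+t) = t(t+15), so t² = 15×11 = 165.
t* = √165 = 12.85 min.

12.8 min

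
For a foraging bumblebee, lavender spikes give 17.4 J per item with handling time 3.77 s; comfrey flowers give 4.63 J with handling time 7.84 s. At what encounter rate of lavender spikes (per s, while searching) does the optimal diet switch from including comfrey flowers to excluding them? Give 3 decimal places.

At the threshold, the rate on lavender spikes alone equals the profitability of comfrey flowers: λ·17.4/(1 + λ·3.77) = 4.63/7.84 = 0.5906.
Rearranging, λ(17.4 − 0.5906×3.77) = 0.5906, so λ = 0.5906/15.17 = 0.03892 per s.

0.039 per s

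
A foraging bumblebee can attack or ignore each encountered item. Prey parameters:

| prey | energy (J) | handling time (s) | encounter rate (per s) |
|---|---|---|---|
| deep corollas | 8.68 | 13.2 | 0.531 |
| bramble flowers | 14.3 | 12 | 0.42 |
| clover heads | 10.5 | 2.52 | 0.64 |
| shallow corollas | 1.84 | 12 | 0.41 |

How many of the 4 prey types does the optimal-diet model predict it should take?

1

Profitabilities (E/h, J/s): clover heads 4.17, bramble flowers 1.19, deep corollas 0.658, shallow corollas 0.153. Add prey in this order while the next type's profitability exceeds the intake rate on those already taken.
Rate on top 1: 2.572. bramble flowers: 1.19 < 2.572 → exclude; stop.
Optimal diet: clover heads — 1 of 4 types.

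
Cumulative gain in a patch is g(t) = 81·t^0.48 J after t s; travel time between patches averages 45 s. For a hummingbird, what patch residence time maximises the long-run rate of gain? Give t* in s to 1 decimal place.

Maximise g(t)/(T+t): set derivative to zero → g'(t)(T+t) = g(t).
g'(t) = 0.48·81·t^-0.52. Setting 0.48·81·t^-0.52 = 81·t^0.48/(45+t) gives 0.48(45+t) = t, so 0.52·t = 0.48×45.
t* = 0.48×45/0.52 = 41.54 s.

41.5 s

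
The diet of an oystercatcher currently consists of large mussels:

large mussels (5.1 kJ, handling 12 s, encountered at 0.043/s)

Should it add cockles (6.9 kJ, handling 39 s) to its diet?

Yes

Intake rate on the current diet: R = (0.043×5.1) / (1 + 0.043×12) = 0.2193/1.516 = 0.1447 kJ/s.
cockles: E/h = 6.9/39 = 0.1769 kJ/s.
0.1769 > 0.1447, so adding cockles raises the average — include it.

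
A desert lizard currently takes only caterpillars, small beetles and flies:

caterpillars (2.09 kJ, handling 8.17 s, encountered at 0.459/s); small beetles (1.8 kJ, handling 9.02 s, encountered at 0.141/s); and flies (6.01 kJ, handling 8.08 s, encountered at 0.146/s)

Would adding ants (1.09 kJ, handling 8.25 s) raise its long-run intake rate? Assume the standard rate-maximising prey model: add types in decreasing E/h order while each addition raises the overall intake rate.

No

Current rate: (0.459×2.09 + 0.141×1.8 + 0.146×6.01)/(1 + 0.459×8.17 + 0.141×9.02 + 0.146×8.08) = 0.2903 kJ/s.
Profitability of ants: 1.09/8.25 = 0.1321 kJ/s.
Since 0.1321 < R, time spent handling ants is better spent searching.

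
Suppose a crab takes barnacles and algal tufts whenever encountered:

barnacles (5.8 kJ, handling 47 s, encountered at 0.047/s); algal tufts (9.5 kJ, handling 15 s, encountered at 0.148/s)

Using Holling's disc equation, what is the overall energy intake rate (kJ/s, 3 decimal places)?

Energy encountered per unit search time: 0.047×5.8 + 0.148×9.5 = 1.679 kJ/s.
Handling time per unit search time: 0.047×47 + 0.148×15 = 4.429.
Rate = 1.679/(1 + 4.429) = 0.3092 kJ/s.

0.309 kJ/s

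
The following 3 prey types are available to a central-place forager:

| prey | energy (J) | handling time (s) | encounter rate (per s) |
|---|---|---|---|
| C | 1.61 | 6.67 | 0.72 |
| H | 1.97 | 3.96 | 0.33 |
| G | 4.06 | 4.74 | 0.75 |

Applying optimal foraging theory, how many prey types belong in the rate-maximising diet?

1

E/h in descending order: G 0.857, H 0.497, C 0.241 J/s. The optimal diet is the largest prefix of this list for which every included type satisfies E_i/h_i > R on the types above it.
Rate on top 1: 0.6685. H: 0.497 < 0.6685 → exclude; stop.
Optimal diet: G — 1 of 3 types.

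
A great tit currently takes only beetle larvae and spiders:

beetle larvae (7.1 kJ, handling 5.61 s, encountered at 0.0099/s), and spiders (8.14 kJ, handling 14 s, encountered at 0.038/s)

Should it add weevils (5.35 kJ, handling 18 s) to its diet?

On beetle larvae and spiders alone, R = ΣλE/(1+Σλh) = 0.3796/1.588 = 0.2391 kJ/s.
weevils: E/h = 5.35/18 = 0.2972 kJ/s.
0.2972 > 0.2391, so adding weevils raises the average — include it.

Yes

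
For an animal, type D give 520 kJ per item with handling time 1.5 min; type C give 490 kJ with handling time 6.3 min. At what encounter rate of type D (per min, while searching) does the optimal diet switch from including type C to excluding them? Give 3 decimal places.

0.193 per min

Drop type C once their profitability E₂/h₂ falls below the rate achievable on type D alone: E₂/h₂ = λE₁/(1 + λh₁).
Solve for λ: λE₁h₂ = E₂(1 + λh₁) → λ(E₁h₂ − E₂h₁) = E₂ → λ = E₂/(E₁h₂ − E₂h₁).
λ = 490/(520×6.3 − 490×1.5) = 490/2541 = 0.1928 per min.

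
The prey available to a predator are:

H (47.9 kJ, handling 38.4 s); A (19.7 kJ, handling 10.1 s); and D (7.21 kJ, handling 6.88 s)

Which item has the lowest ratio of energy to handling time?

In descending order of E/h:
A: 19.7/10.1 = 1.95 kJ/s
H: 47.9/38.4 = 1.25 kJ/s
D: 7.21/6.88 = 1.05 kJ/s

D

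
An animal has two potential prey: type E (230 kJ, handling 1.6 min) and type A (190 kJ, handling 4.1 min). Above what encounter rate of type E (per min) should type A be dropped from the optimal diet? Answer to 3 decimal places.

Drop type A once their profitability E₂/h₂ falls below the rate achievable on type E alone: E₂/h₂ = λE₁/(1 + λh₁).
Solve for λ: λE₁h₂ = E₂(1 + λh₁) → λ(E₁h₂ − E₂h₁) = E₂ → λ = E₂/(E₁h₂ − E₂h₁).
λ = 190/(230×4.1 − 190×1.6) = 190/639 = 0.2973 per min.

0.297 per min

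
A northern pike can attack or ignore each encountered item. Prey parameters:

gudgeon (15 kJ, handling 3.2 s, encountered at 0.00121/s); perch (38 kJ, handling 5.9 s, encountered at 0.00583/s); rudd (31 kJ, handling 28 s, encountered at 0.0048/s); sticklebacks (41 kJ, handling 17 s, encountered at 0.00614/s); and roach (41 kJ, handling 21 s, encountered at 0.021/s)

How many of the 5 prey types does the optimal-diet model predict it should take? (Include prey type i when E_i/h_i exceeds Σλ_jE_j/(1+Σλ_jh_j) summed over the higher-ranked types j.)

5

E/h in descending order: perch 6.44, gudgeon 4.69, sticklebacks 2.41, roach 1.95, rudd 1.11 kJ/s. The optimal diet is the largest prefix of this list for which every included type satisfies E_i/h_i > R on the types above it.
Rate on top 1: 0.2142. gudgeon: 4.69 > 0.2142 → include.
Rate on top 2: 0.2309. sticklebacks: 2.41 > 0.2309 → include.
Rate on top 3: 0.4301. roach: 1.95 > 0.4301 → include.
Rate on top 4: 0.854. rudd: 1.11 > 0.854 → include.
Optimal diet: perch, gudgeon, sticklebacks, roach, rudd — 5 of 5 types.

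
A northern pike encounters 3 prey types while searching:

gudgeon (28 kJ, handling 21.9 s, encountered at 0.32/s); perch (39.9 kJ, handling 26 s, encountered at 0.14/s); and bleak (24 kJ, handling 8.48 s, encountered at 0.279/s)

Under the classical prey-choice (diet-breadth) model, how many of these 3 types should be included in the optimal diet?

1

Profitabilities (E/h, kJ/s): bleak 2.83, perch 1.53, gudgeon 1.28. Add prey in this order while the next type's profitability exceeds the intake rate on those already taken.
Rate on top 1: 1.989. perch: 1.53 < 1.989 → exclude; stop.
Optimal diet: bleak — 1 of 3 types.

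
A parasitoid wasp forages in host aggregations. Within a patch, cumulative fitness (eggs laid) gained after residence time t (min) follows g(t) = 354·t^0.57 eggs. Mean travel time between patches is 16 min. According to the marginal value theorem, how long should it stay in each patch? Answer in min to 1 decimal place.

21.2 min

Optimal t* satisfies g'(t*) = g(t*)/(T + t*).
g'(t) = 0.57·354·t^-0.43. Setting 0.57·354·t^-0.43 = 354·t^0.57/(16+t) gives 0.57(16+t) = t, so 0.43·t = 0.57×16.
t* = 0.57×16/0.43 = 21.21 min.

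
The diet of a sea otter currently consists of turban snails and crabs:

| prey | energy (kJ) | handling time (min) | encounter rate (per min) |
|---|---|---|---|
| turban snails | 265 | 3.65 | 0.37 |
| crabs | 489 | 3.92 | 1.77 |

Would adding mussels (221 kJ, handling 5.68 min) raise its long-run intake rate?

No

Current rate: (0.37×265 + 1.77×489)/(1 + 0.37×3.65 + 1.77×3.92) = 103.7 kJ/min.
mussels: E/h = 221/5.68 = 38.91 kJ/min.
38.91 < 103.7, so adding mussels would lower the average — exclude it.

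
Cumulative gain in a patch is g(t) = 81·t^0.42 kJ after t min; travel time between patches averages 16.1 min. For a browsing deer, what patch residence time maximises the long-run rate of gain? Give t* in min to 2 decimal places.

Maximise g(t)/(T+t): set derivative to zero → g'(t)(T+t) = g(t).
g'(t) = 0.42·81·t^-0.58. Setting 0.42·81·t^-0.58 = 81·t^0.42/(16.1+t) gives 0.42(16.1+t) = t, so 0.58·t = 0.42×16.1.
t* = 0.42×16.1/0.58 = 11.66 min.

11.66 min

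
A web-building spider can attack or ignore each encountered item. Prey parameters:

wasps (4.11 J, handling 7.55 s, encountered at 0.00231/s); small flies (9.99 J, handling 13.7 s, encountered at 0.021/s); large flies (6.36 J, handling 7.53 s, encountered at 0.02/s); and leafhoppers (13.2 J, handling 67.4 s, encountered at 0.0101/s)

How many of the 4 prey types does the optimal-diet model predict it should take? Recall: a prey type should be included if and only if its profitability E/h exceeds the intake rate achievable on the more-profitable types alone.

E/h in descending order: large flies 0.845, small flies 0.729, wasps 0.544, leafhoppers 0.196 J/s. The optimal diet is the largest prefix of this list for which every included type satisfies E_i/h_i > R on the types above it.
Rate on top 1: 0.1106. small flies: 0.729 > 0.1106 → include.
Rate on top 2: 0.2343. wasps: 0.544 > 0.2343 → include.
Rate on top 3: 0.238. leafhoppers: 0.196 < 0.238 → exclude; stop.
Optimal diet: large flies, small flies, wasps — 3 of 4 types.

3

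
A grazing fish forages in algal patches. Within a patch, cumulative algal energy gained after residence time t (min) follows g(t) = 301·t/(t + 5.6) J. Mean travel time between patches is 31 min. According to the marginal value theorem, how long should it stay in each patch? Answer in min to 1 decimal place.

13.2 min

Maximise g(t)/(T+t): set derivative to zero → g'(t)(T+t) = g(t).
g'(t) = 301·5.6/(t + 5.6)². Setting 301·5.6/(t+5.6)² = 301t/[(t+5.6)(31+t)] gives 5.6(31+t) = t(t+5.6), so t² = 5.6×31 = 173.6.
t* = √173.6 = 13.18 min.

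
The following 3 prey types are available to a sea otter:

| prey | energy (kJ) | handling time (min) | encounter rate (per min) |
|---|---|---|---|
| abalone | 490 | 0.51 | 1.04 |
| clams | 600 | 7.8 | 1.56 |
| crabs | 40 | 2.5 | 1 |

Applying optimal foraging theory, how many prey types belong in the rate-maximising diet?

1

Profitabilities (E/h, kJ/min): abalone 961, clams 76.9, crabs 16. Add prey in this order while the next type's profitability exceeds the intake rate on those already taken.
Rate on top 1: 333. clams: 76.9 < 333 → exclude; stop.
Optimal diet: abalone — 1 of 3 types.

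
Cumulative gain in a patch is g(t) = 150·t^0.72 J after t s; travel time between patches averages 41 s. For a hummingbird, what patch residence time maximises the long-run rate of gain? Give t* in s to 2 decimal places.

Optimal t* satisfies g'(t*) = g(t*)/(T + t*).
g'(t) = 0.72·150·t^-0.28. Setting 0.72·150·t^-0.28 = 150·t^0.72/(41+t) gives 0.72(41+t) = t, so 0.28·t = 0.72×41.
t* = 0.72×41/0.28 = 105.4 s.

105.43 s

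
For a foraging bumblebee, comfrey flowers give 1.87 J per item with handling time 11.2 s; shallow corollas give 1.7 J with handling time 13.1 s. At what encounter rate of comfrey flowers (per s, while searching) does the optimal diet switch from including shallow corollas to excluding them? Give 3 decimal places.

0.312 per s

Drop shallow corollas once their profitability E₂/h₂ falls below the rate achievable on comfrey flowers alone: E₂/h₂ = λE₁/(1 + λh₁).
Solve for λ: λE₁h₂ = E₂(1 + λh₁) → λ(E₁h₂ − E₂h₁) = E₂ → λ = E₂/(E₁h₂ − E₂h₁).
λ = 1.7/(1.87×13.1 − 1.7×11.2) = 1.7/5.457 = 0.3115 per s.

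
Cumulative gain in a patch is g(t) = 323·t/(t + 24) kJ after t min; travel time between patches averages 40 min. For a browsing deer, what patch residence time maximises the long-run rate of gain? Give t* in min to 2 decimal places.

30.98 min

By the marginal value theorem, leave when the instantaneous gain rate g'(t) equals the habitat-wide average g(t)/(T + t).
g'(t) = 323·24/(t + 24)². Setting 323·24/(t+24)² = 323t/[(t+24)(40+t)] gives 24(40+t) = t(t+24), so t² = 24×40 = 960.
t* = √960 = 30.98 min.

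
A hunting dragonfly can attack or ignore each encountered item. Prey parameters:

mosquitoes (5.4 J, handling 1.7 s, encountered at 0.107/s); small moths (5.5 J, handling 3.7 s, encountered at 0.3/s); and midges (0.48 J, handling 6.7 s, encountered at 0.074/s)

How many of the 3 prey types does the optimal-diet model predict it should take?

2

Rank by E/h (J/s): mosquitoes 3.18, small moths 1.49, midges 0.0716. Include each in turn until the next type's E/h falls below the running intake rate.
Rate on top 1: 0.4889. small moths: 1.49 > 0.4889 → include.
Rate on top 2: 0.972. midges: 0.0716 < 0.972 → exclude; stop.
Optimal diet: mosquitoes, small moths — 2 of 3 types.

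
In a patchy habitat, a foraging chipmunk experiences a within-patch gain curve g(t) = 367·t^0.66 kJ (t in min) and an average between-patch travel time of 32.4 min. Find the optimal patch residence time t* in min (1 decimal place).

Maximise g(t)/(T+t): set derivative to zero → g'(t)(T+t) = g(t).
g'(t) = 0.66·367·t^-0.34. Setting 0.66·367·t^-0.34 = 367·t^0.66/(32.4+t) gives 0.66(32.4+t) = t, so 0.34·t = 0.66×32.4.
t* = 0.66×32.4/0.34 = 62.89 min.

62.9 min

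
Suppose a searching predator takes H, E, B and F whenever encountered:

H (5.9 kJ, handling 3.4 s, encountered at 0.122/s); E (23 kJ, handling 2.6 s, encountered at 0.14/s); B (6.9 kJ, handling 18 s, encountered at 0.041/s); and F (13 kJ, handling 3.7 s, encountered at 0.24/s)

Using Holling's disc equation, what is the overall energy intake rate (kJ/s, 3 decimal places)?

Energy encountered per unit search time: 0.122×5.9 + 0.14×23 + 0.041×6.9 + 0.24×13 = 7.343 kJ/s.
Handling time per unit search time: 0.122×3.4 + 0.14×2.6 + 0.041×18 + 0.24×3.7 = 2.405.
Rate = 7.343/(1 + 2.405) = 2.157 kJ/s.

2.157 kJ/s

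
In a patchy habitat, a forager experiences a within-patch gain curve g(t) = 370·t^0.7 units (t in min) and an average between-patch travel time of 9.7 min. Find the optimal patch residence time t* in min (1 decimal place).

Maximise g(t)/(T+t): set derivative to zero → g'(t)(T+t) = g(t).
g'(t) = 0.7·370·t^-0.3. Setting 0.7·370·t^-0.3 = 370·t^0.7/(9.7+t) gives 0.7(9.7+t) = t, so 0.30·t = 0.7×9.7.
t* = 0.7×9.7/0.30 = 22.63 min.

22.6 min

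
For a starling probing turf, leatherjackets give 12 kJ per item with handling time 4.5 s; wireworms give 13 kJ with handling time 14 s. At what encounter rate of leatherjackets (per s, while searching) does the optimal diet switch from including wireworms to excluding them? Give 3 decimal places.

0.119 per s

At the threshold, the rate on leatherjackets alone equals the profitability of wireworms: λ·12/(1 + λ·4.5) = 13/14 = 0.9286.
Rearranging, λ(12 − 0.9286×4.5) = 0.9286, so λ = 0.9286/7.821 = 0.1187 per s.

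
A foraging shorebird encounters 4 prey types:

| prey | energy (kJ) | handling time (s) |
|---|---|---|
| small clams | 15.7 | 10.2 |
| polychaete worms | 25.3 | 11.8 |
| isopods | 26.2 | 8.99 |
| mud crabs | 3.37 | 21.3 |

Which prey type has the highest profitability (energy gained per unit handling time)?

isopods

In descending order of E/h:
isopods: 26.2/8.99 = 2.91 kJ/s
polychaete worms: 25.3/11.8 = 2.14 kJ/s
small clams: 15.7/10.2 = 1.54 kJ/s
mud crabs: 3.37/21.3 = 0.158 kJ/s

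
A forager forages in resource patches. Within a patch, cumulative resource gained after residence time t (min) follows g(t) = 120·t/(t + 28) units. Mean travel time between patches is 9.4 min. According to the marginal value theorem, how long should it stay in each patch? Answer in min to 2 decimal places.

16.22 min

By the marginal value theorem, leave when the instantaneous gain rate g'(t) equals the habitat-wide average g(t)/(T + t).
g'(t) = 120·28/(t + 28)². Setting 120·28/(t+28)² = 120t/[(t+28)(9.4+t)] gives 28(9.4+t) = t(t+28), so t² = 28×9.4 = 263.2.
t* = √263.2 = 16.22 min.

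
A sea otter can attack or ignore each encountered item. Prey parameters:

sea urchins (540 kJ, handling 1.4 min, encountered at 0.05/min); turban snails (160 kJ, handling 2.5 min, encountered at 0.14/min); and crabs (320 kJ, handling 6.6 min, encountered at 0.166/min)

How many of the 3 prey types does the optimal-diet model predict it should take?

E/h in descending order: sea urchins 386, turban snails 64, crabs 48.5 kJ/min. The optimal diet is the largest prefix of this list for which every included type satisfies E_i/h_i > R on the types above it.
Rate on top 1: 25.23. turban snails: 64 > 25.23 → include.
Rate on top 2: 34.79. crabs: 48.5 > 34.79 → include.
Optimal diet: sea urchins, turban snails, crabs — 3 of 3 types.

3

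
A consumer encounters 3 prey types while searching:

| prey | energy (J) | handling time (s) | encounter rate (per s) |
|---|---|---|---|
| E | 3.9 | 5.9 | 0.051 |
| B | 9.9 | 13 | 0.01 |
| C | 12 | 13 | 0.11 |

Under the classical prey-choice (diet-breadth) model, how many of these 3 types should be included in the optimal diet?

Profitabilities (E/h, J/s): C 0.923, B 0.762, E 0.661. Add prey in this order while the next type's profitability exceeds the intake rate on those already taken.
Rate on top 1: 0.5432. B: 0.762 > 0.5432 → include.
Rate on top 2: 0.5543. E: 0.661 > 0.5543 → include.
Optimal diet: C, B, E — 3 of 3 types.

3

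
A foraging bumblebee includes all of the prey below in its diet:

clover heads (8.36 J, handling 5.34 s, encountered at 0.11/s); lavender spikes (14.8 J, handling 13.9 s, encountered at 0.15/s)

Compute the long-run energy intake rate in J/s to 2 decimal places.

0.85 J/s

Energy encountered per unit search time: 0.11×8.36 + 0.15×14.8 = 3.14 J/s.
Handling time per unit search time: 0.11×5.34 + 0.15×13.9 = 2.672.
Rate = 3.14/(1 + 2.672) = 0.8549 J/s.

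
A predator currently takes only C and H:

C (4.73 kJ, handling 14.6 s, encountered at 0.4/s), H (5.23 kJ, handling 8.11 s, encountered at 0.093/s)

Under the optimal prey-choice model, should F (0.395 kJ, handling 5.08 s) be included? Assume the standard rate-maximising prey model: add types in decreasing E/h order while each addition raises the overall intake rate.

No

Current rate: (0.4×4.73 + 0.093×5.23)/(1 + 0.4×14.6 + 0.093×8.11) = 0.3132 kJ/s.
F: E/h = 0.395/5.08 = 0.07776 kJ/s.
Since 0.07776 < R, time spent handling F is better spent searching.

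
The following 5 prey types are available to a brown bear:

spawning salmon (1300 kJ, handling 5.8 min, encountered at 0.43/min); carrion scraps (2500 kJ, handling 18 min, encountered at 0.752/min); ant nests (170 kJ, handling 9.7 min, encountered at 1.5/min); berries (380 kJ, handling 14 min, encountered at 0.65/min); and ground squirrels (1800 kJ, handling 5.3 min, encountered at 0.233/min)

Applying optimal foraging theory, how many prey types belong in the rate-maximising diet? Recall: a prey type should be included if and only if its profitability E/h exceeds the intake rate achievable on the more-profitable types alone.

E/h in descending order: ground squirrels 340, spawning salmon 224, carrion scraps 139, berries 27.1, ant nests 17.5 kJ/min. The optimal diet is the largest prefix of this list for which every included type satisfies E_i/h_i > R on the types above it.
Rate on top 1: 187.7. spawning salmon: 224 > 187.7 → include.
Rate on top 2: 206.9. carrion scraps: 139 < 206.9 → exclude; stop.
Optimal diet: ground squirrels, spawning salmon — 2 of 5 types.

2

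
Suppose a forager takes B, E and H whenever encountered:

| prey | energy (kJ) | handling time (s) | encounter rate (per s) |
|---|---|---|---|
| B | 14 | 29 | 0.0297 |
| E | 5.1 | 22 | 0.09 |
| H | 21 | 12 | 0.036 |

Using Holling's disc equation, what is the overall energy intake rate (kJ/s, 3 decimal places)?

R = (0.0297×14 + 0.09×5.1 + 0.036×21) / (1 + 0.0297×29 + 0.09×22 + 0.036×12) = 1.631/4.273 = 0.3816 kJ/s.

0.382 kJ/s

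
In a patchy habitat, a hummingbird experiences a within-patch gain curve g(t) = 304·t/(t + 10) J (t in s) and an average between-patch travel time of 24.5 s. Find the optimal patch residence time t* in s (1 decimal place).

15.7 s

Optimal t* satisfies g'(t*) = g(t*)/(T + t*).
g'(t) = 304·10/(t + 10)². Setting 304·10/(t+10)² = 304t/[(t+10)(24.5+t)] gives 10(24.5+t) = t(t+10), so t² = 10×24.5 = 245.
t* = √245 = 15.65 s.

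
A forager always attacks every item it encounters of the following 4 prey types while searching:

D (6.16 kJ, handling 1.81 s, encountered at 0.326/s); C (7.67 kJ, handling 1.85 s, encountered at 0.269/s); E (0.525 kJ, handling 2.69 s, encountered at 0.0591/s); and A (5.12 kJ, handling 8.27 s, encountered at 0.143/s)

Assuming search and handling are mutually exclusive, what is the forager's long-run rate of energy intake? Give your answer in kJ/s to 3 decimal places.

1.410 kJ/s

Energy encountered per unit search time: 0.326×6.16 + 0.269×7.67 + 0.0591×0.525 + 0.143×5.12 = 4.835 kJ/s.
Handling time per unit search time: 0.326×1.81 + 0.269×1.85 + 0.0591×2.69 + 0.143×8.27 = 2.429.
Rate = 4.835/(1 + 2.429) = 1.41 kJ/s.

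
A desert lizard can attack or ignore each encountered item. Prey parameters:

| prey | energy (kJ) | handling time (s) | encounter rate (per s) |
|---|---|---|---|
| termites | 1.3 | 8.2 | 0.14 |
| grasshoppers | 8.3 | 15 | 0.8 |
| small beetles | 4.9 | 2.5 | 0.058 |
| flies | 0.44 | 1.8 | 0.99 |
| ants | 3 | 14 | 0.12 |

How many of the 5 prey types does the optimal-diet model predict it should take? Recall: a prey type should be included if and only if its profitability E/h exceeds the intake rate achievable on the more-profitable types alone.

E/h in descending order: small beetles 1.96, grasshoppers 0.553, flies 0.244, ants 0.214, termites 0.159 kJ/s. The optimal diet is the largest prefix of this list for which every included type satisfies E_i/h_i > R on the types above it.
Rate on top 1: 0.2482. grasshoppers: 0.553 > 0.2482 → include.
Rate on top 2: 0.5268. flies: 0.244 < 0.5268 → exclude; stop.
Optimal diet: small beetles, grasshoppers — 2 of 5 types.

2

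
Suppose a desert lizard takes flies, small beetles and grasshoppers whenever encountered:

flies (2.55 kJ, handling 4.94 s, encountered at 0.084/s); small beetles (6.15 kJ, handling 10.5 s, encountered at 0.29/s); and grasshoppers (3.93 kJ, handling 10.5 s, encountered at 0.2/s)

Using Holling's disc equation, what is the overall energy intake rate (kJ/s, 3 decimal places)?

R = Σλ_iE_i / (1 + Σλ_ih_i)
Numerator: 0.084×2.55 + 0.29×6.15 + 0.2×3.93 = 2.784
Denominator: 1 + 0.084×4.94 + 0.29×10.5 + 0.2×10.5 = 6.56
R = 2.784/6.56 = 0.4243 kJ/s

0.424 kJ/s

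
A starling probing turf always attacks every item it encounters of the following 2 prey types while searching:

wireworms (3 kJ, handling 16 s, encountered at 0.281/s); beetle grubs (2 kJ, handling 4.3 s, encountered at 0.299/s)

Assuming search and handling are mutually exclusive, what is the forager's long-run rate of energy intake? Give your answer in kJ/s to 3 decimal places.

0.212 kJ/s

Energy encountered per unit search time: 0.281×3 + 0.299×2 = 1.441 kJ/s.
Handling time per unit search time: 0.281×16 + 0.299×4.3 = 5.782.
Rate = 1.441/(1 + 5.782) = 0.2125 kJ/s.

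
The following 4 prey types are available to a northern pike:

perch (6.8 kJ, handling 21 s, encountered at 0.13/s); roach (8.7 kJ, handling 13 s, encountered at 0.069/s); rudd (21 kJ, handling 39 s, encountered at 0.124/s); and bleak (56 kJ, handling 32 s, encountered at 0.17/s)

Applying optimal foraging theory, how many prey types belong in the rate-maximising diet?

Rank by E/h (kJ/s): bleak 1.75, roach 0.669, rudd 0.538, perch 0.324. Include each in turn until the next type's E/h falls below the running intake rate.
Rate on top 1: 1.478. roach: 0.669 < 1.478 → exclude; stop.
Optimal diet: bleak — 1 of 4 types.

1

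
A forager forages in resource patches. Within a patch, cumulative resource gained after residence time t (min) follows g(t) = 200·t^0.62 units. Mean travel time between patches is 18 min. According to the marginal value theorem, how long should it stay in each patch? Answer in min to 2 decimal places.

29.37 min

Maximise g(t)/(T+t): set derivative to zero → g'(t)(T+t) = g(t).
g'(t) = 0.62·200·t^-0.38. Setting 0.62·200·t^-0.38 = 200·t^0.62/(18+t) gives 0.62(18+t) = t, so 0.38·t = 0.62×18.
t* = 0.62×18/0.38 = 29.37 min.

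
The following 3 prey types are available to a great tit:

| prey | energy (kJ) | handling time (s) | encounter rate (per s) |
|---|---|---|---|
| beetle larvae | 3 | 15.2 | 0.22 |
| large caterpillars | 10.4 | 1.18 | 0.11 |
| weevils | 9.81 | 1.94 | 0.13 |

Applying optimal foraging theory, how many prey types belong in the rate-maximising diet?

Profitabilities (E/h, kJ/s): large caterpillars 8.81, weevils 5.06, beetle larvae 0.197. Add prey in this order while the next type's profitability exceeds the intake rate on those already taken.
Rate on top 1: 1.013. weevils: 5.06 > 1.013 → include.
Rate on top 2: 1.751. beetle larvae: 0.197 < 1.751 → exclude; stop.
Optimal diet: large caterpillars, weevils — 2 of 3 types.

2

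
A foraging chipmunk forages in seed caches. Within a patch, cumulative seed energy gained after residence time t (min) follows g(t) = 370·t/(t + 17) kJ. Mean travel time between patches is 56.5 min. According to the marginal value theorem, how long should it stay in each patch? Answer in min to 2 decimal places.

Maximise g(t)/(T+t): set derivative to zero → g'(t)(T+t) = g(t).
g'(t) = 370·17/(t + 17)². Setting 370·17/(t+17)² = 370t/[(t+17)(56.5+t)] gives 17(56.5+t) = t(t+17), so t² = 17×56.5 = 960.5.
t* = √960.5 = 30.99 min.

30.99 min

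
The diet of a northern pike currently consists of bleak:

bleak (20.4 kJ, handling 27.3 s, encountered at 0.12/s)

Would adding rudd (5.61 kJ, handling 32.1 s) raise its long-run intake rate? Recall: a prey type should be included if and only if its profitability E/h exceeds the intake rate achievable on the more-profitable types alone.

No

Intake rate on the current diet: R = (0.12×20.4) / (1 + 0.12×27.3) = 2.448/4.276 = 0.5725 kJ/s.
rudd: E/h = 5.61/32.1 = 0.1748 kJ/s.
Since 0.1748 < R, time spent handling rudd is better spent searching.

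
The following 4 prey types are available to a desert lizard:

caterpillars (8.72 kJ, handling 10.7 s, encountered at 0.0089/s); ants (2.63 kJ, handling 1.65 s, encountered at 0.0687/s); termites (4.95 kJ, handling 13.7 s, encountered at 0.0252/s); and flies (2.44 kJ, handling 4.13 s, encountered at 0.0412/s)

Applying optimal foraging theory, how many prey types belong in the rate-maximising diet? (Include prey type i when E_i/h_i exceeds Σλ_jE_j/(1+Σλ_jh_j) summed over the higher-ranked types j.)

4

E/h in descending order: ants 1.59, caterpillars 0.815, flies 0.591, termites 0.361 kJ/s. The optimal diet is the largest prefix of this list for which every included type satisfies E_i/h_i > R on the types above it.
Rate on top 1: 0.1623. caterpillars: 0.815 > 0.1623 → include.
Rate on top 2: 0.2137. flies: 0.591 > 0.2137 → include.
Rate on top 3: 0.2602. termites: 0.361 > 0.2602 → include.
Optimal diet: ants, caterpillars, flies, termites — 4 of 4 types.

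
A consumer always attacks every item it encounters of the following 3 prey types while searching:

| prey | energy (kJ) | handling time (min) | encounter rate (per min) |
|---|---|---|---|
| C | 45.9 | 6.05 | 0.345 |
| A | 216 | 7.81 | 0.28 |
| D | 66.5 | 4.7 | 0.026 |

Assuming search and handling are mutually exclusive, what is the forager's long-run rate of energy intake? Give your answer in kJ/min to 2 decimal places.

14.46 kJ/min

R = Σλ_iE_i / (1 + Σλ_ih_i)
Numerator: 0.345×45.9 + 0.28×216 + 0.026×66.5 = 78.04
Denominator: 1 + 0.345×6.05 + 0.28×7.81 + 0.026×4.7 = 5.396
R = 78.04/5.396 = 14.46 kJ/min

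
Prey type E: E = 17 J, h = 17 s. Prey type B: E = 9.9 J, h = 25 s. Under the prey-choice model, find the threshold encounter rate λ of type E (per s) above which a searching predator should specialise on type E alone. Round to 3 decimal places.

0.039 per s

Drop type B once their profitability E₂/h₂ falls below the rate achievable on type E alone: E₂/h₂ = λE₁/(1 + λh₁).
Solve for λ: λE₁h₂ = E₂(1 + λh₁) → λ(E₁h₂ − E₂h₁) = E₂ → λ = E₂/(E₁h₂ − E₂h₁).
λ = 9.9/(17×25 − 9.9×17) = 9.9/256.7 = 0.03857 per s.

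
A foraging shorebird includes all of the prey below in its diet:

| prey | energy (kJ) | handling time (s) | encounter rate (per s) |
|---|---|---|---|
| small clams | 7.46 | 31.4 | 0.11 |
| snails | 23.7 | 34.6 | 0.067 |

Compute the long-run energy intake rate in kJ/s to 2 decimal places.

0.36 kJ/s

Energy encountered per unit search time: 0.11×7.46 + 0.067×23.7 = 2.409 kJ/s.
Handling time per unit search time: 0.11×31.4 + 0.067×34.6 = 5.772.
Rate = 2.409/(1 + 5.772) = 0.3556 kJ/s.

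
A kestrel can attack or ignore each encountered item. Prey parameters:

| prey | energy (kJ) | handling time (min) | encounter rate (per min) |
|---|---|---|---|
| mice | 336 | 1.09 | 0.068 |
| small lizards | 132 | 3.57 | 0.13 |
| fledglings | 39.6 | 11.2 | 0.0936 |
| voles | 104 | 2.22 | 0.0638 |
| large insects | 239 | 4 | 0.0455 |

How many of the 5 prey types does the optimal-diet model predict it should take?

4

Rank by E/h (kJ/min): mice 308, large insects 59.8, voles 46.8, small lizards 37, fledglings 3.54. Include each in turn until the next type's E/h falls below the running intake rate.
Rate on top 1: 21.27. large insects: 59.8 > 21.27 → include.
Rate on top 2: 26.85. voles: 46.8 > 26.85 → include.
Rate on top 3: 28.87. small lizards: 37 > 28.87 → include.
Rate on top 4: 30.89. fledglings: 3.54 < 30.89 → exclude; stop.
Optimal diet: mice, large insects, voles, small lizards — 4 of 5 types.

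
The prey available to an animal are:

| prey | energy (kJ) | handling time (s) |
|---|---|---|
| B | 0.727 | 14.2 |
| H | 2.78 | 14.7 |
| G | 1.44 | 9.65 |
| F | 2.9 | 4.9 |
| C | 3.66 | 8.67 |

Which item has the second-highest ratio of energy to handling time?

Profitability E/h (kJ/s): B = 0.727/14.2 = 0.0512, H = 2.78/14.7 = 0.189, G = 1.44/9.65 = 0.149, F = 2.9/4.9 = 0.592, C = 3.66/8.67 = 0.422.
Ranked: F > C > H > G > B.

C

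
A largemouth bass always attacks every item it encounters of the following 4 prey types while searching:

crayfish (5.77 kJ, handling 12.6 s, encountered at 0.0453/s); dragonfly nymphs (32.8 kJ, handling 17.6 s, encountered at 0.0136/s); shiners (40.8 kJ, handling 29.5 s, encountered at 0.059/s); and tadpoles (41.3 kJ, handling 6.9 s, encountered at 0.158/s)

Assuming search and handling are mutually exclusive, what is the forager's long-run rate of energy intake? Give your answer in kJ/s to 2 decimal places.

2.08 kJ/s

R = Σλ_iE_i / (1 + Σλ_ih_i)
Numerator: 0.0453×5.77 + 0.0136×32.8 + 0.059×40.8 + 0.158×41.3 = 9.64
Denominator: 1 + 0.0453×12.6 + 0.0136×17.6 + 0.059×29.5 + 0.158×6.9 = 4.641
R = 9.64/4.641 = 2.077 kJ/s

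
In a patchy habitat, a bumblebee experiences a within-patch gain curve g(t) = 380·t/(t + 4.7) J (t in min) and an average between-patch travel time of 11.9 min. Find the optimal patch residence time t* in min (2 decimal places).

7.48 min

Maximise g(t)/(T+t): set derivative to zero → g'(t)(T+t) = g(t).
g'(t) = 380·4.7/(t + 4.7)². Setting 380·4.7/(t+4.7)² = 380t/[(t+4.7)(11.9+t)] gives 4.7(11.9+t) = t(t+4.7), so t² = 4.7×11.9 = 55.93.
t* = √55.93 = 7.479 min.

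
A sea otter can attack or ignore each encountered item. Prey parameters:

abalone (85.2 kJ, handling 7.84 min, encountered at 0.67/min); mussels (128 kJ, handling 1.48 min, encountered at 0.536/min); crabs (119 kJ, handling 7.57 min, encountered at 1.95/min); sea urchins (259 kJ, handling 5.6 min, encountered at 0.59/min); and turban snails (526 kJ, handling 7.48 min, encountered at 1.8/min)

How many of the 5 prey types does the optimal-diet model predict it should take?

2

Profitabilities (E/h, kJ/min): mussels 86.5, turban snails 70.3, sea urchins 46.2, crabs 15.7, abalone 10.9. Add prey in this order while the next type's profitability exceeds the intake rate on those already taken.
Rate on top 1: 38.26. turban snails: 70.3 > 38.26 → include.
Rate on top 2: 66.55. sea urchins: 46.2 < 66.55 → exclude; stop.
Optimal diet: mussels, turban snails — 2 of 5 types.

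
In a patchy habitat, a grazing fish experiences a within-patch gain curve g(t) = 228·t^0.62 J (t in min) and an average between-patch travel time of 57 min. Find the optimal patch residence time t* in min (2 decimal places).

Optimal t* satisfies g'(t*) = g(t*)/(T + t*).
g'(t) = 0.62·228·t^-0.38. Setting 0.62·228·t^-0.38 = 228·t^0.62/(57+t) gives 0.62(57+t) = t, so 0.38·t = 0.62×57.
t* = 0.62×57/0.38 = 93 min.

93.00 min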